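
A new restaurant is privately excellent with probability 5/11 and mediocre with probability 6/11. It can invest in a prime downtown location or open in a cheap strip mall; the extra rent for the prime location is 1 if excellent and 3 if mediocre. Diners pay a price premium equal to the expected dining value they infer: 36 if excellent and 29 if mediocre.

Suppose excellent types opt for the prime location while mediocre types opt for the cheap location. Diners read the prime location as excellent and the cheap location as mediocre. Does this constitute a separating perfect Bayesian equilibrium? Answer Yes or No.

No

Under these beliefs, the prime location earns price premium 36 and the cheap location earns price premium 29.
excellent: the prime location nets 36 − 1 = 35; the cheap location nets 29. excellent prefers the prime location.
mediocre: the prime location nets 36 − 3 = 33; the cheap location nets 29. mediocre would deviate to the prime location.
mediocre has a profitable deviation, so the profile is not an equilibrium.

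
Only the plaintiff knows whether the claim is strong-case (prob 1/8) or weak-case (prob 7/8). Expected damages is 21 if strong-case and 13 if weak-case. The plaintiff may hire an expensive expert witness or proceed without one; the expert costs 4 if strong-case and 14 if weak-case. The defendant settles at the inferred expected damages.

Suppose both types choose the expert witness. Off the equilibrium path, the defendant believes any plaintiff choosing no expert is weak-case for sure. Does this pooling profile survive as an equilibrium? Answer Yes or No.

No

On path, the defendant holds the prior and pays 1/8·21 + 7/8·13 = 14. Off path (no expert), believing weak-case, it pays 13.
strong-case: the expert witness nets 14 − 4 = 10; no expert nets 13. strong-case would deviate.
weak-case: the expert witness nets 14 − 14 = 0; no expert nets 13. weak-case would deviate.
A type deviates, so pooling fails.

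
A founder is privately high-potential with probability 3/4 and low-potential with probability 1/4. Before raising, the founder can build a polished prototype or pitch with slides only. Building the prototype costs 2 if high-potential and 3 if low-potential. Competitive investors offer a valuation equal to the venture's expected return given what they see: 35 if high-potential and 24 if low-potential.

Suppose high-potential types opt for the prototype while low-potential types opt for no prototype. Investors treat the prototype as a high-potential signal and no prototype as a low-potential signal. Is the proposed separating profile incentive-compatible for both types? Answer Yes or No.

No

Under these beliefs, the prototype earns valuation 35 and no prototype earns valuation 24.
high-potential: the prototype nets 35 − 2 = 33; no prototype nets 24. high-potential prefers the prototype.
low-potential: the prototype nets 35 − 3 = 32; no prototype nets 24. low-potential would deviate to the prototype.
low-potential has a profitable deviation, so the profile is not an equilibrium.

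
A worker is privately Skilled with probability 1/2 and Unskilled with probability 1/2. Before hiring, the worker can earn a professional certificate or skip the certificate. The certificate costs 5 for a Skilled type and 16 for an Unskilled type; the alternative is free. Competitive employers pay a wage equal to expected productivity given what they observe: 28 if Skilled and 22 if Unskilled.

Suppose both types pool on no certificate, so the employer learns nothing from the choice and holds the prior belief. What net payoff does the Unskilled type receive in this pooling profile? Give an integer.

25

Pooled wage = 1/2·28 + 1/2·22 = 25.
Unskilled pays no cost for no certificate, so net payoff = 25.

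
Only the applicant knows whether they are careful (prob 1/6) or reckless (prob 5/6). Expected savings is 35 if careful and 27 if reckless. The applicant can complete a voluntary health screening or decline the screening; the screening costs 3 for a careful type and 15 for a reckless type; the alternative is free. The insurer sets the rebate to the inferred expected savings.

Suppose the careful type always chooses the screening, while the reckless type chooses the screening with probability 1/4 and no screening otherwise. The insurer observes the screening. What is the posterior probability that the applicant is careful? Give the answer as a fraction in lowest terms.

4/9

P(the screening) = (1/6)·1 + (5/6)·(1/4) = 3/8.
By Bayes' rule, P(careful | the screening) = (1/6) / (3/8) = 4/9.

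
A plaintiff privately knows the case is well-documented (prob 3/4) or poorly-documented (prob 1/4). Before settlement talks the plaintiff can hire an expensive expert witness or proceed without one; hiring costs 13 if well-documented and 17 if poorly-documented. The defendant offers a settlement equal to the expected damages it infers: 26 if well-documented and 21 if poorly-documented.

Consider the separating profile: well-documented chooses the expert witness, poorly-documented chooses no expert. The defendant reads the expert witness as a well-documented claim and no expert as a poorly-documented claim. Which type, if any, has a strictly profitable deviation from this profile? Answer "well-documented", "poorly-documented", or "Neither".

well-documented

The expert witness pays 26; no expert pays 21.
well-documented: assigned the expert witness, nets 26 − 13 = 13; deviating to no expert nets 21.
poorly-documented: assigned no expert, nets 21; deviating to the expert witness nets 26 − 17 = 9.
The well-documented type gains 8 by deviating.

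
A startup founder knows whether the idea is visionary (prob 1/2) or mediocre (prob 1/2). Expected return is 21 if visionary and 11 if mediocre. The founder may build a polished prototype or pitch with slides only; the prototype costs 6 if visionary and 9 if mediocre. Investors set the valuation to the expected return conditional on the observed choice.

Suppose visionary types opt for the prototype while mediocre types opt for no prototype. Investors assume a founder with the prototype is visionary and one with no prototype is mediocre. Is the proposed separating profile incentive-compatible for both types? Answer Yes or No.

Under these beliefs, the prototype earns valuation 21 and no prototype earns valuation 11.
visionary: the prototype nets 21 − 6 = 15; no prototype nets 11. visionary prefers the prototype.
mediocre: the prototype nets 21 − 9 = 12; no prototype nets 11. mediocre would deviate to the prototype.
mediocre has a profitable deviation, so the profile is not an equilibrium.

No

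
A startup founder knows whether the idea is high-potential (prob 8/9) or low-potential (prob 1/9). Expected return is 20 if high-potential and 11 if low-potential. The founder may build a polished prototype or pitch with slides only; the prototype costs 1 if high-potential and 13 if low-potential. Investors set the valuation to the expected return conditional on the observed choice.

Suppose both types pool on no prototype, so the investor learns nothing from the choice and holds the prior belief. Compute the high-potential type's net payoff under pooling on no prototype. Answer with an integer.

Pooled valuation = 8/9·20 + 1/9·11 = 19.
high-potential pays no cost for no prototype, so net payoff = 19.

19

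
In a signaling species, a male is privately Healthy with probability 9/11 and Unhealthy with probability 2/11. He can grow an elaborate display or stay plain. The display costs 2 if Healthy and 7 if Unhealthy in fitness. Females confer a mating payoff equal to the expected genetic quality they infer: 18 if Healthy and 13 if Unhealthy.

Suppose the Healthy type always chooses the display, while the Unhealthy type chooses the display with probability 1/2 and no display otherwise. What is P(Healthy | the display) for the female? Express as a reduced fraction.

P(the display) = (9/11)·1 + (2/11)·(1/2) = 10/11.
By Bayes' rule, P(Healthy | the display) = (9/11) / (10/11) = 9/10.

9/10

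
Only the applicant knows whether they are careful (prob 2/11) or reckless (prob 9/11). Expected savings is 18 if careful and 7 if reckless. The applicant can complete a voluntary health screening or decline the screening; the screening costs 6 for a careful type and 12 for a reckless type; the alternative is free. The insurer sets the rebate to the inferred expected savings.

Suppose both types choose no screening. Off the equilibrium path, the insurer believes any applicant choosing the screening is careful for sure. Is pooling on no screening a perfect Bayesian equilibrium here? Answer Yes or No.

No

On path, the insurer holds the prior and pays 2/11·18 + 9/11·7 = 9. Off path (the screening), believing careful, it pays 18.
careful: no screening nets 9; the screening nets 18 − 6 = 12. careful would deviate.
reckless: no screening nets 9; the screening nets 18 − 12 = 6. reckless stays.
A type deviates, so pooling fails.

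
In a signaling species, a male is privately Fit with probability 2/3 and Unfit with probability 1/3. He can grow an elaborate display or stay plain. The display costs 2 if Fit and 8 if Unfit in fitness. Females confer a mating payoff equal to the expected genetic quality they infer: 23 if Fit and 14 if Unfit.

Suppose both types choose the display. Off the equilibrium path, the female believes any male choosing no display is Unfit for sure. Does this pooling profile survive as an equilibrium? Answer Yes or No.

On path, the female holds the prior and pays 2/3·23 + 1/3·14 = 20. Off path (no display), believing Unfit, it pays 14.
Fit: the display nets 20 − 2 = 18; no display nets 14. Fit stays.
Unfit: the display nets 20 − 8 = 12; no display nets 14. Unfit would deviate.
A type deviates, so pooling fails.

No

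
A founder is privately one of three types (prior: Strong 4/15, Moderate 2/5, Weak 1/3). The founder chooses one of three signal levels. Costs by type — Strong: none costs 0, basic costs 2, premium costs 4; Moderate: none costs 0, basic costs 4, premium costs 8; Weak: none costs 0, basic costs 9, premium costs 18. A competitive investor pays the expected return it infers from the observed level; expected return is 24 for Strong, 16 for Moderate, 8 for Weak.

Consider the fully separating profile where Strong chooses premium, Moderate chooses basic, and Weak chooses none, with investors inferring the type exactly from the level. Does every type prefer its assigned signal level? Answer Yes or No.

Separating valuations: premium → 24, basic → 16, none → 8.
Strong (assigned premium): none: 8 − 0 = 8; basic: 16 − 2 = 14; premium: 24 − 4 = 20. Strong stays.
Moderate (assigned basic): none: 8 − 0 = 8; basic: 16 − 4 = 12; premium: 24 − 8 = 16. Moderate prefers premium.
Weak (assigned none): none: 8 − 0 = 8; basic: 16 − 9 = 7; premium: 24 − 18 = 6. Weak stays.
At least one type deviates; the separating profile fails.

No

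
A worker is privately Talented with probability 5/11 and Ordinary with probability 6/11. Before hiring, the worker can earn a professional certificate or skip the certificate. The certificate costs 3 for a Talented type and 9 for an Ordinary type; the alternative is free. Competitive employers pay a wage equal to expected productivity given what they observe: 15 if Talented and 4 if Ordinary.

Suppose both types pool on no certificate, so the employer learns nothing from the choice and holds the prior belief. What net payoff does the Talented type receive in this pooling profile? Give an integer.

9

Pooled wage = 5/11·15 + 6/11·4 = 9.
Talented pays no cost for no certificate, so net payoff = 9.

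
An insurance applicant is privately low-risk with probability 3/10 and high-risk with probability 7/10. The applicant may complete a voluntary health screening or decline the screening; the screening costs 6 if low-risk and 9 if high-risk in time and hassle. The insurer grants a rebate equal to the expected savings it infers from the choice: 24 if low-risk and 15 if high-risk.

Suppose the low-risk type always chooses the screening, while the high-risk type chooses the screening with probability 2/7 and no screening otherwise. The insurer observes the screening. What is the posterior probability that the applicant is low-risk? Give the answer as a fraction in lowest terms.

P(the screening) = (3/10)·1 + (7/10)·(2/7) = 1/2.
By Bayes' rule, P(low-risk | the screening) = (3/10) / (1/2) = 3/5.

3/5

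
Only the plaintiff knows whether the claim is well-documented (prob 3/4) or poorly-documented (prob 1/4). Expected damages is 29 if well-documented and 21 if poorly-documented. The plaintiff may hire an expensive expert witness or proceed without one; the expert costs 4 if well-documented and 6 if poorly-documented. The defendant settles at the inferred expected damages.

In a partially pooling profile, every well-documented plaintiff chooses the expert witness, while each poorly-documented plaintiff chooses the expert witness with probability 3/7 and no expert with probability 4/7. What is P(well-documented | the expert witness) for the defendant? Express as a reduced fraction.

7/8

P(the expert witness) = (3/4)·1 + (1/4)·(3/7) = 6/7.
By Bayes' rule, P(well-documented | the expert witness) = (3/4) / (6/7) = 7/8.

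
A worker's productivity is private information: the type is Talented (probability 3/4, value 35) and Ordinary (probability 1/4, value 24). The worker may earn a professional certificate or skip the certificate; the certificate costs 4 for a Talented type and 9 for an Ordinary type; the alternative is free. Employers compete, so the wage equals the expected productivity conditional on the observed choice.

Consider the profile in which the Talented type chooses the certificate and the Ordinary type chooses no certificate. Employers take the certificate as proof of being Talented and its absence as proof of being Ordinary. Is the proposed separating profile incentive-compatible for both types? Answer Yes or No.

No

Under these beliefs, the certificate earns wage 35 and no certificate earns wage 24.
Talented: the certificate nets 35 − 4 = 31; no certificate nets 24. Talented prefers the certificate.
Ordinary: the certificate nets 35 − 9 = 26; no certificate nets 24. Ordinary would deviate to the certificate.
Ordinary has a profitable deviation, so the profile is not an equilibrium.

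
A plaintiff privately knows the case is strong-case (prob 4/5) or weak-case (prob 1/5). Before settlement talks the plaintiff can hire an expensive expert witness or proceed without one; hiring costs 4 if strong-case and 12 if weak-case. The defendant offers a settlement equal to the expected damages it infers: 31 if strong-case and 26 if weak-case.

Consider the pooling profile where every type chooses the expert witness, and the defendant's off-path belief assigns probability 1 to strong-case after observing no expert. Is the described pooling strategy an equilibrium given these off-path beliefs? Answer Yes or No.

No

On path, the defendant holds the prior and pays 4/5·31 + 1/5·26 = 30. Off path (no expert), believing strong-case, it pays 31.
strong-case: the expert witness nets 30 − 4 = 26; no expert nets 31. strong-case would deviate.
weak-case: the expert witness nets 30 − 12 = 18; no expert nets 31. weak-case would deviate.
A type deviates, so pooling fails.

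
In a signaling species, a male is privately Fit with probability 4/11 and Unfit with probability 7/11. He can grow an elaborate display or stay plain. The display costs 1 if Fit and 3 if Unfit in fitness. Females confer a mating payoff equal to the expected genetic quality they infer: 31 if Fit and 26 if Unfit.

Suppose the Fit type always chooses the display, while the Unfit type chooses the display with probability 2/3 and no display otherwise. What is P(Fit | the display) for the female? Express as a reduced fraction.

6/13

P(the display) = (4/11)·1 + (7/11)·(2/3) = 26/33.
By Bayes' rule, P(Fit | the display) = (4/11) / (26/33) = 6/13.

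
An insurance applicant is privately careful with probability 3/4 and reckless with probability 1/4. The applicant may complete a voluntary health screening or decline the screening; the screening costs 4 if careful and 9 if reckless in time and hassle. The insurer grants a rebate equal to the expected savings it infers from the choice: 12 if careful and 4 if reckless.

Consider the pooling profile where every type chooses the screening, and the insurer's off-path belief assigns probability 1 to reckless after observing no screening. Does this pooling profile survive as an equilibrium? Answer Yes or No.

No

On path, the insurer holds the prior and pays 3/4·12 + 1/4·4 = 10. Off path (no screening), believing reckless, it pays 4.
careful: the screening nets 10 − 4 = 6; no screening nets 4. careful stays.
reckless: the screening nets 10 − 9 = 1; no screening nets 4. reckless would deviate.
A type deviates, so pooling fails.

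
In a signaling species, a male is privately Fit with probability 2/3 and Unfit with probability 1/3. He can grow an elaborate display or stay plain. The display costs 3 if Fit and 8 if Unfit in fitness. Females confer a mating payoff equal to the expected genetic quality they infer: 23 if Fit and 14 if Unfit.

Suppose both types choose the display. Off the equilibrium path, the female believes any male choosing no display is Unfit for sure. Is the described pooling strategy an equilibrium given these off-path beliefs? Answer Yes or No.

No

On path, the female holds the prior and pays 2/3·23 + 1/3·14 = 20. Off path (no display), believing Unfit, it pays 14.
Fit: the display nets 20 − 3 = 17; no display nets 14. Fit stays.
Unfit: the display nets 20 − 8 = 12; no display nets 14. Unfit would deviate.
A type deviates, so pooling fails.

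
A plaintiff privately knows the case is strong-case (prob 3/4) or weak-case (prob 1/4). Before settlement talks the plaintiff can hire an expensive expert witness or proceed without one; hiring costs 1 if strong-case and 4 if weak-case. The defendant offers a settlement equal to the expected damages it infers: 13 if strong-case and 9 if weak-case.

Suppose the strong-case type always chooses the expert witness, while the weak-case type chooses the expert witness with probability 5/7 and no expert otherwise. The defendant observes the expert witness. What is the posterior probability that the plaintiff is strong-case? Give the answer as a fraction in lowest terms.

P(the expert witness) = (3/4)·1 + (1/4)·(5/7) = 13/14.
By Bayes' rule, P(strong-case | the expert witness) = (3/4) / (13/14) = 21/26.

21/26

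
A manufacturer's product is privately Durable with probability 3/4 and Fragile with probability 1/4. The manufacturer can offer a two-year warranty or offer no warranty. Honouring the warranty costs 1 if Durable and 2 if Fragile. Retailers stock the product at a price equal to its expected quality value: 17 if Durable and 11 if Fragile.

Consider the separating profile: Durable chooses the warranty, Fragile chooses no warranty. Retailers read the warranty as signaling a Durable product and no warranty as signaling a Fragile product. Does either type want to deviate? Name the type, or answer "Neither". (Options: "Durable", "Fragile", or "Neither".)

The warranty pays 17; no warranty pays 11.
Durable: assigned the warranty, nets 17 − 1 = 16; deviating to no warranty nets 11.
Fragile: assigned no warranty, nets 11; deviating to the warranty nets 17 − 2 = 15.
The Fragile type gains 4 by deviating.

Fragile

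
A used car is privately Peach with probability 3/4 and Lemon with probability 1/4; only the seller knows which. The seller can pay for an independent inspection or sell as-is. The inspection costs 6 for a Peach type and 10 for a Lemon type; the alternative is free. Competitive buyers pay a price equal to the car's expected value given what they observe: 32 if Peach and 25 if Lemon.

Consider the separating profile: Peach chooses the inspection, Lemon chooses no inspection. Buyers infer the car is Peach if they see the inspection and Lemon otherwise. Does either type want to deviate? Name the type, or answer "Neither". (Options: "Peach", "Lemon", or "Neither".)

The inspection pays 32; no inspection pays 25.
Peach: assigned the inspection, nets 32 − 6 = 26; deviating to no inspection nets 25.
Lemon: assigned no inspection, nets 25; deviating to the inspection nets 32 − 10 = 22.
Both types strictly prefer their assigned action; no profitable deviation.

Neither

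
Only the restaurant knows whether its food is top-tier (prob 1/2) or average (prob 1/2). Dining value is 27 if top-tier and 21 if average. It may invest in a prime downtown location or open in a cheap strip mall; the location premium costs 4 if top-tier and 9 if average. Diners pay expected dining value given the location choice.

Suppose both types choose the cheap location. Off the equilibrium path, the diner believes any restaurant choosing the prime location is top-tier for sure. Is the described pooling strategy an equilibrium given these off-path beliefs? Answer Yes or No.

Yes

On path, the diner holds the prior and pays 1/2·27 + 1/2·21 = 24. Off path (the prime location), believing top-tier, it pays 27.
top-tier: the cheap location nets 24; the prime location nets 27 − 4 = 23. top-tier stays.
average: the cheap location nets 24; the prime location nets 27 − 9 = 18. average stays.
No type deviates, so pooling is sustained.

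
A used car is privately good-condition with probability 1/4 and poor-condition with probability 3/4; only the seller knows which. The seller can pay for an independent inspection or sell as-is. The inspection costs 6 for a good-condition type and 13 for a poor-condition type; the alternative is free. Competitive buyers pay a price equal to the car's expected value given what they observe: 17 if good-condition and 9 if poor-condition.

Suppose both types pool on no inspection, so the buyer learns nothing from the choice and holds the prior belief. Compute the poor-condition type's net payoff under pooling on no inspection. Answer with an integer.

11

Pooled price = 1/4·17 + 3/4·9 = 11.
poor-condition pays no cost for no inspection, so net payoff = 11.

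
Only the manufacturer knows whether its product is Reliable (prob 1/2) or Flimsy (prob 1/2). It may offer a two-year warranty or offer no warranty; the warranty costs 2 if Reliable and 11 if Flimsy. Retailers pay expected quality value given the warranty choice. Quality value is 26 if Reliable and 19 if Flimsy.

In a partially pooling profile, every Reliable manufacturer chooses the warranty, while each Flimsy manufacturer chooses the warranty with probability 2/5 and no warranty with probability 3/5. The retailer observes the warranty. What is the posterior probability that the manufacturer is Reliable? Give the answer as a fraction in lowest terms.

P(the warranty) = (1/2)·1 + (1/2)·(2/5) = 7/10.
By Bayes' rule, P(Reliable | the warranty) = (1/2) / (7/10) = 5/7.

5/7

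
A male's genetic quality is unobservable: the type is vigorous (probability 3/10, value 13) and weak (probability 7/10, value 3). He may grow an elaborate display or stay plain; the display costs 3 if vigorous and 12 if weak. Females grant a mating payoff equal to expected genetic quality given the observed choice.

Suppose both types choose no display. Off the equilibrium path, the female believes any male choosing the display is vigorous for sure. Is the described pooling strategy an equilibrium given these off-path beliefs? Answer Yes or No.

No

On path, the female holds the prior and pays 3/10·13 + 7/10·3 = 6. Off path (the display), believing vigorous, it pays 13.
vigorous: no display nets 6; the display nets 13 − 3 = 10. vigorous would deviate.
weak: no display nets 6; the display nets 13 − 12 = 1. weak stays.
A type deviates, so pooling fails.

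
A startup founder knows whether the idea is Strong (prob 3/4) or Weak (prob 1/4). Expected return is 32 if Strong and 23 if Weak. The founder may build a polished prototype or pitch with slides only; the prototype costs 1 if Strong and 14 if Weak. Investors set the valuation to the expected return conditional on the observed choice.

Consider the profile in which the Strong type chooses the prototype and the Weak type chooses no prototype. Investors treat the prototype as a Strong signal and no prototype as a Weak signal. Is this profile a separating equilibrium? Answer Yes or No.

Yes

Under these beliefs, the prototype earns valuation 32 and no prototype earns valuation 23.
Strong: the prototype nets 32 − 1 = 31; no prototype nets 23. Strong prefers the prototype.
Weak: the prototype nets 32 − 14 = 18; no prototype nets 23. Weak prefers no prototype.
Neither type deviates, so the separating profile is an equilibrium.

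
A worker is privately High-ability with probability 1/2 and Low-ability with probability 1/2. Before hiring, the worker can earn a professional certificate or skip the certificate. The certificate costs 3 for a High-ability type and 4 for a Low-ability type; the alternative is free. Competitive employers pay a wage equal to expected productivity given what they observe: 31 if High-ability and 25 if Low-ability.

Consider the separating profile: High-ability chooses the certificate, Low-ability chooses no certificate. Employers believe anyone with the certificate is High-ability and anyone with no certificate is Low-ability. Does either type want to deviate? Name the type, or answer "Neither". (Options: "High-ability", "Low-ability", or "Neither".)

The certificate pays 31; no certificate pays 25.
High-ability: assigned the certificate, nets 31 − 3 = 28; deviating to no certificate nets 25.
Low-ability: assigned no certificate, nets 25; deviating to the certificate nets 31 − 4 = 27.
The Low-ability type gains 2 by deviating.

Low-ability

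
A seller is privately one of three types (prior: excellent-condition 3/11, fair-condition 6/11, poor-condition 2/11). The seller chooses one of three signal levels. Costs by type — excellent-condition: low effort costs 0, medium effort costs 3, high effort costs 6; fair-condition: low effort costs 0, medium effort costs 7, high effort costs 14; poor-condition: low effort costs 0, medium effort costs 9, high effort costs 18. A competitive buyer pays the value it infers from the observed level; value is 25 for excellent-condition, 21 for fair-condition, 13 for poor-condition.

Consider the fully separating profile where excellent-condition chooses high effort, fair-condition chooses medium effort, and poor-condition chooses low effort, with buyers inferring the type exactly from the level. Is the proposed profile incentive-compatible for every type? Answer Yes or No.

Separating prices: high effort → 25, medium effort → 21, low effort → 13.
excellent-condition (assigned high effort): low effort: 13 − 0 = 13; medium effort: 21 − 3 = 18; high effort: 25 − 6 = 19. excellent-condition stays.
fair-condition (assigned medium effort): low effort: 13 − 0 = 13; medium effort: 21 − 7 = 14; high effort: 25 − 14 = 11. fair-condition stays.
poor-condition (assigned low effort): low effort: 13 − 0 = 13; medium effort: 21 − 9 = 12; high effort: 25 − 18 = 7. poor-condition stays.
Every type prefers its assigned level; separation holds.

Yes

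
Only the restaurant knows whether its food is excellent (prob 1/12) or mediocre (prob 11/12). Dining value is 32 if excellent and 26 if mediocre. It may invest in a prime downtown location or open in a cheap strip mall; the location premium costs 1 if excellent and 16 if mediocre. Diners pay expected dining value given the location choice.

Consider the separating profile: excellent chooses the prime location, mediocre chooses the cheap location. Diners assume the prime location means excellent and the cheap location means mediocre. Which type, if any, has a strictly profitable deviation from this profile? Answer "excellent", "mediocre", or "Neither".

Neither

The prime location pays 32; the cheap location pays 26.
excellent: assigned the prime location, nets 32 − 1 = 31; deviating to the cheap location nets 26.
mediocre: assigned the cheap location, nets 26; deviating to the prime location nets 32 − 16 = 16.
Both types strictly prefer their assigned action; no profitable deviation.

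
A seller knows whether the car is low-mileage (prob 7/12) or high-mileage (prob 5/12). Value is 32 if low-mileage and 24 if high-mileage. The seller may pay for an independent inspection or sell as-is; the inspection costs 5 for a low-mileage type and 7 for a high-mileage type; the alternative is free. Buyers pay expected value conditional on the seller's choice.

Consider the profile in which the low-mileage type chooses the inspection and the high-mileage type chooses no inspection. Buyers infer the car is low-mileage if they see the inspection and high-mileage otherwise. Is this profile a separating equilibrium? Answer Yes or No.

Under these beliefs, the inspection earns price 32 and no inspection earns price 24.
low-mileage: the inspection nets 32 − 5 = 27; no inspection nets 24. low-mileage prefers the inspection.
high-mileage: the inspection nets 32 − 7 = 25; no inspection nets 24. high-mileage would deviate to the inspection.
high-mileage has a profitable deviation, so the profile is not an equilibrium.

No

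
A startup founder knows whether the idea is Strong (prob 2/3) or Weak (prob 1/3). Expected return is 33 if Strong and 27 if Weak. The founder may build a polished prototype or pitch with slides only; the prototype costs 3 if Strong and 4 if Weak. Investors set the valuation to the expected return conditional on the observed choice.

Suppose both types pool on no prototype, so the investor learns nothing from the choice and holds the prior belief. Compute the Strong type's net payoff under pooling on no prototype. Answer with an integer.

Pooled valuation = 2/3·33 + 1/3·27 = 31.
Strong pays no cost for no prototype, so net payoff = 31.

31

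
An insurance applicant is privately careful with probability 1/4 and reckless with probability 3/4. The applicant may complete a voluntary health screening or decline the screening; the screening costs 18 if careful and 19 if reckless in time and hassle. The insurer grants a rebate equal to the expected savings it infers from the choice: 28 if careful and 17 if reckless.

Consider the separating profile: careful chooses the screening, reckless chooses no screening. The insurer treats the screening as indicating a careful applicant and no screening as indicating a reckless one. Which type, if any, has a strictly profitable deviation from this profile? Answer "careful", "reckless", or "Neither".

The screening pays 28; no screening pays 17.
careful: assigned the screening, nets 28 − 18 = 10; deviating to no screening nets 17.
reckless: assigned no screening, nets 17; deviating to the screening nets 28 − 19 = 9.
The careful type gains 7 by deviating.

careful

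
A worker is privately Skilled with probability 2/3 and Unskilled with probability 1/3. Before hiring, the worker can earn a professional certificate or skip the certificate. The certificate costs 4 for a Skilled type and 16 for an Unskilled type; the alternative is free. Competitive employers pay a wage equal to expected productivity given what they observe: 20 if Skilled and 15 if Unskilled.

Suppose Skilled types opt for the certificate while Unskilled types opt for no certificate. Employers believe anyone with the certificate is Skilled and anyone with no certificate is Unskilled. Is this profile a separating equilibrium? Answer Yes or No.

Yes

Under these beliefs, the certificate earns wage 20 and no certificate earns wage 15.
Skilled: the certificate nets 20 − 4 = 16; no certificate nets 15. Skilled prefers the certificate.
Unskilled: the certificate nets 20 − 16 = 4; no certificate nets 15. Unskilled prefers no certificate.
Neither type deviates, so the separating profile is an equilibrium.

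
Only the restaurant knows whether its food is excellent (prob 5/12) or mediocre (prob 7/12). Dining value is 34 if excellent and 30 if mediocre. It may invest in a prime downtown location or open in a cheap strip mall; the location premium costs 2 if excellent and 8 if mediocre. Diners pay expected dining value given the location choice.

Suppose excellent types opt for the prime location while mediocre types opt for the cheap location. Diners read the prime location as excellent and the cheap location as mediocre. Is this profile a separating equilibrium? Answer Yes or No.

Under these beliefs, the prime location earns price premium 34 and the cheap location earns price premium 30.
excellent: the prime location nets 34 − 2 = 32; the cheap location nets 30. excellent prefers the prime location.
mediocre: the prime location nets 34 − 8 = 26; the cheap location nets 30. mediocre prefers the cheap location.
Neither type deviates, so the separating profile is an equilibrium.

Yes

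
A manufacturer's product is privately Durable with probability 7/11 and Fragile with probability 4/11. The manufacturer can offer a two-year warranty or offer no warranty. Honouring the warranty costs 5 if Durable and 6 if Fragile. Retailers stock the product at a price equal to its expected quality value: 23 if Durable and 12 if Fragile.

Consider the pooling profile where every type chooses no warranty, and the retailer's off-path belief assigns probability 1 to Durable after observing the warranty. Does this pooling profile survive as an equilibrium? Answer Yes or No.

On path, the retailer holds the prior and pays 7/11·23 + 4/11·12 = 19. Off path (the warranty), believing Durable, it pays 23.
Durable: no warranty nets 19; the warranty nets 23 − 5 = 18. Durable stays.
Fragile: no warranty nets 19; the warranty nets 23 − 6 = 17. Fragile stays.
No type deviates, so pooling is sustained.

Yes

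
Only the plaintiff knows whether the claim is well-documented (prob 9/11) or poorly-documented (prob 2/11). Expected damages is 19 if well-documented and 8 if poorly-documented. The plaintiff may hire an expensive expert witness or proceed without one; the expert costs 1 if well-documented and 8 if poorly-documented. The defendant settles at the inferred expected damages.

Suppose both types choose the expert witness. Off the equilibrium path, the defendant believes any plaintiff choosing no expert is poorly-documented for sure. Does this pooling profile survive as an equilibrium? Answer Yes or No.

On path, the defendant holds the prior and pays 9/11·19 + 2/11·8 = 17. Off path (no expert), believing poorly-documented, it pays 8.
well-documented: the expert witness nets 17 − 1 = 16; no expert nets 8. well-documented stays.
poorly-documented: the expert witness nets 17 − 8 = 9; no expert nets 8. poorly-documented stays.
No type deviates, so pooling is sustained.

Yes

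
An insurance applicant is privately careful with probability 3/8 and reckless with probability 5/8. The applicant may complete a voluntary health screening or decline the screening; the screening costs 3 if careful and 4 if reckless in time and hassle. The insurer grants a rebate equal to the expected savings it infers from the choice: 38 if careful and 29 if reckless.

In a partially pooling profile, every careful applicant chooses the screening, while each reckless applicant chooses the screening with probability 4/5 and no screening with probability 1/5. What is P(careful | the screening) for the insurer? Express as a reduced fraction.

3/7

P(the screening) = (3/8)·1 + (5/8)·(4/5) = 7/8.
By Bayes' rule, P(careful | the screening) = (3/8) / (7/8) = 3/7.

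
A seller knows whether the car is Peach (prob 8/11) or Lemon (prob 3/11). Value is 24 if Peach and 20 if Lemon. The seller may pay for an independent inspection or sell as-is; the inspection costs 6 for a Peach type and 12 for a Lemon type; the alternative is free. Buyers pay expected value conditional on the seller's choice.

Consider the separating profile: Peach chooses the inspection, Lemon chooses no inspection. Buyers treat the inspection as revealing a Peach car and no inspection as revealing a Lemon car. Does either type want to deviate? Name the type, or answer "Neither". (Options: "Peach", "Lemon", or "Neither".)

The inspection pays 24; no inspection pays 20.
Peach: assigned the inspection, nets 24 − 6 = 18; deviating to no inspection nets 20.
Lemon: assigned no inspection, nets 20; deviating to the inspection nets 24 − 12 = 12.
The Peach type gains 2 by deviating.

Peach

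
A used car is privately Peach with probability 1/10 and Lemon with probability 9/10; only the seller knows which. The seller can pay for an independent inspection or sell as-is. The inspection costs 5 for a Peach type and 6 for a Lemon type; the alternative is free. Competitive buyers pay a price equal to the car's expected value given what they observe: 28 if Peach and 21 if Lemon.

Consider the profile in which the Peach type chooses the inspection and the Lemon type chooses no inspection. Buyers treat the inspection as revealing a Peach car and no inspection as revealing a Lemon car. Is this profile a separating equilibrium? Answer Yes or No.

Under these beliefs, the inspection earns price 28 and no inspection earns price 21.
Peach: the inspection nets 28 − 5 = 23; no inspection nets 21. Peach prefers the inspection.
Lemon: the inspection nets 28 − 6 = 22; no inspection nets 21. Lemon would deviate to the inspection.
Lemon has a profitable deviation, so the profile is not an equilibrium.

No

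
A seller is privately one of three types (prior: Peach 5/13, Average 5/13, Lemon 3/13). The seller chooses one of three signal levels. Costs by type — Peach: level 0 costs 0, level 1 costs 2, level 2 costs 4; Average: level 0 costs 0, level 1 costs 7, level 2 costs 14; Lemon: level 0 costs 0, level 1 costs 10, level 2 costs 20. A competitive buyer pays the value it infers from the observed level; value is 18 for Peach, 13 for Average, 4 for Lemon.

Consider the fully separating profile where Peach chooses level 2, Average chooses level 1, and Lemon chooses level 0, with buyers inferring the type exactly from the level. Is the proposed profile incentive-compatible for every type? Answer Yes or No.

Separating prices: level 2 → 18, level 1 → 13, level 0 → 4.
Peach (assigned level 2): level 0: 4 − 0 = 4; level 1: 13 − 2 = 11; level 2: 18 − 4 = 14. Peach stays.
Average (assigned level 1): level 0: 4 − 0 = 4; level 1: 13 − 7 = 6; level 2: 18 − 14 = 4. Average stays.
Lemon (assigned level 0): level 0: 4 − 0 = 4; level 1: 13 − 10 = 3; level 2: 18 − 20 = -2. Lemon stays.
Every type prefers its assigned level; separation holds.

Yes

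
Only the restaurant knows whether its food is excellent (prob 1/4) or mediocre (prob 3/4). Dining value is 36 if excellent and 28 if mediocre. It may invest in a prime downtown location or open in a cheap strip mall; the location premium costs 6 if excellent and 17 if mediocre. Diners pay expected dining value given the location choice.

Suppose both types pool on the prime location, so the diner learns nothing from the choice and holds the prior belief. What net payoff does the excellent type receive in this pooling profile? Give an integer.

24

Pooled price premium = 1/4·36 + 3/4·28 = 30.
excellent pays cost 6 for the prime location, so net payoff = 30 − 6 = 24.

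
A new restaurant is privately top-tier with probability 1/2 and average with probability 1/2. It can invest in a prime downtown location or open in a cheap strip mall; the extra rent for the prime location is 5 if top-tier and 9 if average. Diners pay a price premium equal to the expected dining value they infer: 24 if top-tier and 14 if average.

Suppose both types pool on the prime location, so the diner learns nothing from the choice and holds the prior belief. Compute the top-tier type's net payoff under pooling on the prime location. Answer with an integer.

Pooled price premium = 1/2·24 + 1/2·14 = 19.
top-tier pays cost 5 for the prime location, so net payoff = 19 − 5 = 14.

14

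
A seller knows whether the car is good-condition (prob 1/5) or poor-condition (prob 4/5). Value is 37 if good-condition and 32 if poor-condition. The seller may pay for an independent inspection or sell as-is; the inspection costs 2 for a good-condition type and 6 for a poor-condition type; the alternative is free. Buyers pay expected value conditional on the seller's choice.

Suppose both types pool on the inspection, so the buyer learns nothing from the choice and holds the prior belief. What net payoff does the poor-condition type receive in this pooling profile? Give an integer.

27

Pooled price = 1/5·37 + 4/5·32 = 33.
poor-condition pays cost 6 for the inspection, so net payoff = 33 − 6 = 27.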